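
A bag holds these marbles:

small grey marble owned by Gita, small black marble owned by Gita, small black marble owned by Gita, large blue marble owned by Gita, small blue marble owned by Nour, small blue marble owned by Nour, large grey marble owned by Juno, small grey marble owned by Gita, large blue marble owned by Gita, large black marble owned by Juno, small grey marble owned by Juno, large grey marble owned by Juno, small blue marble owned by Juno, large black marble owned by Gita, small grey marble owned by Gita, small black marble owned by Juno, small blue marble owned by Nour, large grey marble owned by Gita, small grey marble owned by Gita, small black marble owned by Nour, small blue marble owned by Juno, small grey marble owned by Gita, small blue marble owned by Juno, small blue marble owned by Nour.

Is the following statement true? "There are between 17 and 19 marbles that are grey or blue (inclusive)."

There are 18 marbles that are grey or blue.
The claim requires 17 ≤ 18 ≤ 19, which holds.

True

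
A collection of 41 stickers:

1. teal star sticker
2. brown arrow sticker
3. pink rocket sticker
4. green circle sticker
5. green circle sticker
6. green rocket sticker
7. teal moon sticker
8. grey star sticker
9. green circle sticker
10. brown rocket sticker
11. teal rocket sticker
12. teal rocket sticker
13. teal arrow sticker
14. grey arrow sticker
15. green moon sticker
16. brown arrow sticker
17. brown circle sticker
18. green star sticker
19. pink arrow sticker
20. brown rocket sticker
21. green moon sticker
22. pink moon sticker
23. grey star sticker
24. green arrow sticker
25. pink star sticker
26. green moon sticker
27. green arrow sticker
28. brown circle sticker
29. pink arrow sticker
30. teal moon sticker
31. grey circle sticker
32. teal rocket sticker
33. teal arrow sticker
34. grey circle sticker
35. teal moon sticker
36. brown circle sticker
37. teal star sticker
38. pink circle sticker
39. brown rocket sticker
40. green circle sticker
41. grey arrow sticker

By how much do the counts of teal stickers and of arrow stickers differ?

teal stickers: 10. arrow stickers: 10.
|10 − 10| = 10 − 10 = 0.

0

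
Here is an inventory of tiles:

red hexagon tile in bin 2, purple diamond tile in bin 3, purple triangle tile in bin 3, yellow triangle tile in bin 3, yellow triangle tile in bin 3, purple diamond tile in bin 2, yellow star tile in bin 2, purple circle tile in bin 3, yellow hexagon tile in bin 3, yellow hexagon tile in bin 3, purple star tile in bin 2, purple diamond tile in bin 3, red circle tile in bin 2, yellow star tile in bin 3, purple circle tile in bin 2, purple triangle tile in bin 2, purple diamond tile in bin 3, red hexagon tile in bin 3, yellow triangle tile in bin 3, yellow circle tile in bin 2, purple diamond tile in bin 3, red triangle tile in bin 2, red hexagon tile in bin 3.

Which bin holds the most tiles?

Counts by bin: bin 3→14, bin 2→9.
The maximum is 14, held uniquely by bin 3.

bin 3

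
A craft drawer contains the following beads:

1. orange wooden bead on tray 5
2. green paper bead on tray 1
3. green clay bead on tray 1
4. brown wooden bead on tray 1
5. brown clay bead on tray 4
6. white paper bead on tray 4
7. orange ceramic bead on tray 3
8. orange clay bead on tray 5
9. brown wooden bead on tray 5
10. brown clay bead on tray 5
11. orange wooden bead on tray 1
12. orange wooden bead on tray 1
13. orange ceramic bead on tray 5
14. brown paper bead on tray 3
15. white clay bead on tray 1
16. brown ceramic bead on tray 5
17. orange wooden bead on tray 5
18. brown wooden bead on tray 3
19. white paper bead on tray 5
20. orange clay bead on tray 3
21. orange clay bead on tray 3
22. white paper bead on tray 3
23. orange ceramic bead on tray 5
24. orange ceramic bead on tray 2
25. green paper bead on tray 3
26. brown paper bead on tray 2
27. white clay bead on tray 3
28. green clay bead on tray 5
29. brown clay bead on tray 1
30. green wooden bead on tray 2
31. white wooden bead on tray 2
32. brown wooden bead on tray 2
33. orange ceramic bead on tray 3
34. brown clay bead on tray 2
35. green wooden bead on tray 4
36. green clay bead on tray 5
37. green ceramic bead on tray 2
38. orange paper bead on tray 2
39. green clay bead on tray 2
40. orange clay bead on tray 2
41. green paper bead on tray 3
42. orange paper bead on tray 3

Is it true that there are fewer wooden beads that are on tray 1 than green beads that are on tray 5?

False

|wooden beads on tray 1| = 3.
|green beads on tray 5| = 2.
The claim requires 3 < 2, which does not hold.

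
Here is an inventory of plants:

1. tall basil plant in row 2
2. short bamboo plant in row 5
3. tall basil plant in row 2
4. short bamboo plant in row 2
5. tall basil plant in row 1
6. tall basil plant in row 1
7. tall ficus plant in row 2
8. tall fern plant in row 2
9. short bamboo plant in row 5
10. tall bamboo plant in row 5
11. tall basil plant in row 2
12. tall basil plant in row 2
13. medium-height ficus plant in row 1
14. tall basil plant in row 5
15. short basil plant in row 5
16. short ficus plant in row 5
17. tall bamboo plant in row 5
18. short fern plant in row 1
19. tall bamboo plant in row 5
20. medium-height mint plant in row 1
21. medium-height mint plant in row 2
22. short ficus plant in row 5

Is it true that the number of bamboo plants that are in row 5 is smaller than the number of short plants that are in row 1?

False

There are 5 bamboo plants in row 5.
There is 1 short plant in row 1.
The claim requires 5 < 1, which does not hold.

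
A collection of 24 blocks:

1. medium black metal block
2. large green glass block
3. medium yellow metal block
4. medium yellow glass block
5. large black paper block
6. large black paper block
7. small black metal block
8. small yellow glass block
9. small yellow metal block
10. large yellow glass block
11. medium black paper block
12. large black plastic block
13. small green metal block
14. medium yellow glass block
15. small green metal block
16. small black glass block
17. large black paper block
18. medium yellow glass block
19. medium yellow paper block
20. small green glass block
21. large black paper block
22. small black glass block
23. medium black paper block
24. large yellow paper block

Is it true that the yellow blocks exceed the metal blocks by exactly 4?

There are 9 yellow blocks.
There are 6 metal blocks.
The claim requires 9 − 6 (= 3) to equal 4, which does not hold.

False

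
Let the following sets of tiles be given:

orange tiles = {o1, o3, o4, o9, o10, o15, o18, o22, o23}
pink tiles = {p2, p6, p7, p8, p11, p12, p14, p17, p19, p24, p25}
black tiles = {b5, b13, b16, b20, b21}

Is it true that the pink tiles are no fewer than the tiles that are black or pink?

|pink tiles| = 11.
|tiles that are black or pink| = 16.
The claim requires 11 ≥ 16, which does not hold.

False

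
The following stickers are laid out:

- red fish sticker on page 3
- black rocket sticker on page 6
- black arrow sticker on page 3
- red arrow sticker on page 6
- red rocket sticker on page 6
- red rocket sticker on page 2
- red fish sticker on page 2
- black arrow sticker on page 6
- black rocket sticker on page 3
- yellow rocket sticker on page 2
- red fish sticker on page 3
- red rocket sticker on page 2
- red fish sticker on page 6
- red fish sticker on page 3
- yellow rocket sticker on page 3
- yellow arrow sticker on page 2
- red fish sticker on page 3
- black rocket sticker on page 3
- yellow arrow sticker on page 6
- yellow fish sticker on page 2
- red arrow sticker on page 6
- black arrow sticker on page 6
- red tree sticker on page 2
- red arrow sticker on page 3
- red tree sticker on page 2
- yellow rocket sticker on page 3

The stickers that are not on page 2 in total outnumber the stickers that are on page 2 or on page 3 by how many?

0

stickers that are not on page 2: 18.
stickers on page 2 or on page 3: 18.
18 − 18 = 0.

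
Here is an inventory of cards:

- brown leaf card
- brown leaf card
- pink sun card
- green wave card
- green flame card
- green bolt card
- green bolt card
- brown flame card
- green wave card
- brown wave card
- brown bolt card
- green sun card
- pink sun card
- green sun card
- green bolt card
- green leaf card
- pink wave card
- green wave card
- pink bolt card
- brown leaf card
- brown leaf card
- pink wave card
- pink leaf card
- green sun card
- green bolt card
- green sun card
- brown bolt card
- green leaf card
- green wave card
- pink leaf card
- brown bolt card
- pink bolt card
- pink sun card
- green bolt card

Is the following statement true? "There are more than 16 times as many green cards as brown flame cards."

False

green cards: 16.
brown flame cards: 1.
The claim requires 16 > 16 × 1 = 16, which does not hold.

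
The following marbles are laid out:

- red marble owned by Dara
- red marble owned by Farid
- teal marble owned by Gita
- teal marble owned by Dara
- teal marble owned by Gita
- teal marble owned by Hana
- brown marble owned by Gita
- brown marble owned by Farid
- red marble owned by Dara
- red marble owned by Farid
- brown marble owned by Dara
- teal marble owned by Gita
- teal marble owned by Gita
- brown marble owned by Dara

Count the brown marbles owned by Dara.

2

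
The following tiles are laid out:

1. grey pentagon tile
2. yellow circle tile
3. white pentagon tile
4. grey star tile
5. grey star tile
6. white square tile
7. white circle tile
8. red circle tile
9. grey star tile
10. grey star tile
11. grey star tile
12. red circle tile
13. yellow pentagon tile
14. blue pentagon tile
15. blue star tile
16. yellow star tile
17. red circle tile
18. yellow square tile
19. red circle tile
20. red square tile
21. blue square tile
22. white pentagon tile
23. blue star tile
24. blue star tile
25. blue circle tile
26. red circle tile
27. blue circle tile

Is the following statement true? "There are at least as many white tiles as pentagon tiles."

There are 4 white tiles.
There are 5 pentagon tiles.
The claim requires 4 ≥ 5, which does not hold.

False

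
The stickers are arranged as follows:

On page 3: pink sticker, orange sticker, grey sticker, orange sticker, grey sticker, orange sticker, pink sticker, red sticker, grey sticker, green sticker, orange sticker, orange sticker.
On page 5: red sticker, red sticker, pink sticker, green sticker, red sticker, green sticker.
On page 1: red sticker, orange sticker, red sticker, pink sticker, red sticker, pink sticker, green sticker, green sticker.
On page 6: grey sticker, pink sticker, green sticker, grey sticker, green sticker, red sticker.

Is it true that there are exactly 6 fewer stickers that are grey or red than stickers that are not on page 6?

|stickers that are grey or red| = 13.
|stickers that are not on page 6| = 26.
The claim requires 26 − 13 (= 13) to equal 6, which does not hold.

False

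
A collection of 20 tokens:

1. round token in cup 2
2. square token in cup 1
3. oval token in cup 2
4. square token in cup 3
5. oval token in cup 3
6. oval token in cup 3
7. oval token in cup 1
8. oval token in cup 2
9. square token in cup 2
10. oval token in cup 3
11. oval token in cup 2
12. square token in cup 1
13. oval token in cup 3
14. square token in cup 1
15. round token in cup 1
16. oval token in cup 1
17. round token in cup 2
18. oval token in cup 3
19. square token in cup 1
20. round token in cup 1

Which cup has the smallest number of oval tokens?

Counts by cup (restricted to oval tokens): cup 3→5, cup 2→3, cup 1→2.
The minimum is 2, held uniquely by cup 1.

cup 1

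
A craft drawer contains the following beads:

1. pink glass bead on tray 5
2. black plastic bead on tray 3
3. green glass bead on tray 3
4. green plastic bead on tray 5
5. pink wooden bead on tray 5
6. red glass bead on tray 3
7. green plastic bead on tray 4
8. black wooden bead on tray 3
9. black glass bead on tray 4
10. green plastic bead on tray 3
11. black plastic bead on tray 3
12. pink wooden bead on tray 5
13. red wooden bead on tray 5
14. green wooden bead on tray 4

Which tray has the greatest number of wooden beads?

tray 5

Counts by tray (restricted to wooden beads): tray 5→3, tray 4→1, tray 3→1.
The maximum is 3, held uniquely by tray 5.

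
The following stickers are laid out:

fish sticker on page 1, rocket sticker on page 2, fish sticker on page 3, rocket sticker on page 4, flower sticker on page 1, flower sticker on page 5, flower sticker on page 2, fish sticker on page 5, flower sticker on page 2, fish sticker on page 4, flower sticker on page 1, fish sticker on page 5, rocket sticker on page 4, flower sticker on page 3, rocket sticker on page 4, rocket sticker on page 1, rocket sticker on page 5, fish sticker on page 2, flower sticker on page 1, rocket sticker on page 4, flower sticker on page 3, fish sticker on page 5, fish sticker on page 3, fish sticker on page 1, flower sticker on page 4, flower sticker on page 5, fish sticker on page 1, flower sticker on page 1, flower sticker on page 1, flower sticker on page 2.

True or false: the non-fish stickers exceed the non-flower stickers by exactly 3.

True

There are 20 non-fish stickers.
There are 17 non-flower stickers.
The claim requires 20 − 17 (= 3) to equal 3, which holds.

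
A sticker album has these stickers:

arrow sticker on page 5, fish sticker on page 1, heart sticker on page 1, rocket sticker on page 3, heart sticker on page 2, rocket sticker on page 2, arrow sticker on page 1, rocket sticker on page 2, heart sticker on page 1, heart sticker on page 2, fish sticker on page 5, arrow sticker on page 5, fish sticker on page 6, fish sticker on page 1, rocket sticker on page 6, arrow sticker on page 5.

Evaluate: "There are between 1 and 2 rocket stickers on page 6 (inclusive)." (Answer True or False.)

True

There is 1 rocket sticker on page 6.
The claim requires 1 ≤ 1 ≤ 2, which holds.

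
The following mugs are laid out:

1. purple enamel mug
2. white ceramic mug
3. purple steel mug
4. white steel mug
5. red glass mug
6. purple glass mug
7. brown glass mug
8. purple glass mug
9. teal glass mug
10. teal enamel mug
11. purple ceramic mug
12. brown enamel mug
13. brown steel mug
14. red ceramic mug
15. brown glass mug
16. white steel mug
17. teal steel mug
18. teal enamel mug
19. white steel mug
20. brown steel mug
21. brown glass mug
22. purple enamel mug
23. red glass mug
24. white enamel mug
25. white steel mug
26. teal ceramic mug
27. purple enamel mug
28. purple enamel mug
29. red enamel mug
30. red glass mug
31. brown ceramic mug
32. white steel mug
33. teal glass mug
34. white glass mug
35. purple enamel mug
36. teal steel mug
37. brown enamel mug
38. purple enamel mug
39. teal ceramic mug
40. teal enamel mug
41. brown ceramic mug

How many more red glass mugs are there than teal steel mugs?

red glass mugs: 3.
teal steel mugs: 2.
3 − 2 = 1.

1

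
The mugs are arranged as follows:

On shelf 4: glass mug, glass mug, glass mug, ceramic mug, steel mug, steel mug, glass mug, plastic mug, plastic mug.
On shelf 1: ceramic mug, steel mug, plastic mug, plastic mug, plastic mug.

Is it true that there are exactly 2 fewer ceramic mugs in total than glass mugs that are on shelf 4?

True

ceramic mugs: 2.
glass mugs on shelf 4: 4.
The claim requires 4 − 2 (= 2) to equal 2, which holds.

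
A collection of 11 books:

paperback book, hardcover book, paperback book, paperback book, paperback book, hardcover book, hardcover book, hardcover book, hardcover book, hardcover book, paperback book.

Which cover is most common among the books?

Counts by cover: hardcover 6, paperback 5.
The maximum is 6, held uniquely by hardcover.

hardcover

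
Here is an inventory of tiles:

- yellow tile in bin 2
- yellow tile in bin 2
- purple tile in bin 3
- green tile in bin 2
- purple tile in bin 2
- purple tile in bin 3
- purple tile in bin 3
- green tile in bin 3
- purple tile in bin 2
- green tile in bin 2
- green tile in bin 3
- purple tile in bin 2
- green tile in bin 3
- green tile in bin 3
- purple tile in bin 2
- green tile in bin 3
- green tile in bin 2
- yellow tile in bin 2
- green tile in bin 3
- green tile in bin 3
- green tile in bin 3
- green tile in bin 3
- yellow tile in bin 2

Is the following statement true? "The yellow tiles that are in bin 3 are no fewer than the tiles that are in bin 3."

False

yellow tiles in bin 3: 0.
tiles in bin 3: 12.
The claim requires 0 ≥ 12, which does not hold.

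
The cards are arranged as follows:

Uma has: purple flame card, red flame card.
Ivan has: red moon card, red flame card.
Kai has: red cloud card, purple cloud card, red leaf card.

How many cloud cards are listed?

2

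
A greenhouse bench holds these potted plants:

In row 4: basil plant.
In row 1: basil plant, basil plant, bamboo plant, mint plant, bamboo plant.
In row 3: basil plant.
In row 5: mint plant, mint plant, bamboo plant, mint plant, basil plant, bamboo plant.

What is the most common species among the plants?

Counts by species: basil 5, bamboo 4, mint 4.
The maximum is 5, held uniquely by basil.

basil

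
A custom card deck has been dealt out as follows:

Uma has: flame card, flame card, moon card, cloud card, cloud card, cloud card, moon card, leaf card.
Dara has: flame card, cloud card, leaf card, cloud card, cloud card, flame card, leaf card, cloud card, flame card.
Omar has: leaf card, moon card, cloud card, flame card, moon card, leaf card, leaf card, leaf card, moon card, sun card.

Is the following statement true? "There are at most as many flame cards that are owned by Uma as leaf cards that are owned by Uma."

False

|flame cards owned by Uma| = 2.
|leaf cards owned by Uma| = 1.
The claim requires 2 ≤ 1, which does not hold.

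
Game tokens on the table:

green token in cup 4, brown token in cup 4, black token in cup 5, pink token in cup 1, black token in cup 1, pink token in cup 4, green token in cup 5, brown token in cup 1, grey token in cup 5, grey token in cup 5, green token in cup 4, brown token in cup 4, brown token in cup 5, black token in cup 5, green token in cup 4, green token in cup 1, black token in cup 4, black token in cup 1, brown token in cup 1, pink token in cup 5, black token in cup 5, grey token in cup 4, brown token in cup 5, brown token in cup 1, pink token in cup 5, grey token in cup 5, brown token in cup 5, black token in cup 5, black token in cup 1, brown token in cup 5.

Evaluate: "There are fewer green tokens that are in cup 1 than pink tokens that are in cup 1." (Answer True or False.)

|green tokens in cup 1| = 1.
|pink tokens in cup 1| = 1.
The claim requires 1 < 1, which does not hold.

False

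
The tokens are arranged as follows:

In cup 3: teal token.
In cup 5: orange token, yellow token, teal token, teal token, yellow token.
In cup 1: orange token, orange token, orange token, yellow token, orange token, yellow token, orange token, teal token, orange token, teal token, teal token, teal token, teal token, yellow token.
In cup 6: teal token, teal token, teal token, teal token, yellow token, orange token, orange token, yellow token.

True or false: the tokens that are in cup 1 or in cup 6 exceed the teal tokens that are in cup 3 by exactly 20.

False

|tokens in cup 1 or in cup 6| = 22.
|teal tokens in cup 3| = 1.
The claim requires 22 − 1 (= 21) to equal 20, which does not hold.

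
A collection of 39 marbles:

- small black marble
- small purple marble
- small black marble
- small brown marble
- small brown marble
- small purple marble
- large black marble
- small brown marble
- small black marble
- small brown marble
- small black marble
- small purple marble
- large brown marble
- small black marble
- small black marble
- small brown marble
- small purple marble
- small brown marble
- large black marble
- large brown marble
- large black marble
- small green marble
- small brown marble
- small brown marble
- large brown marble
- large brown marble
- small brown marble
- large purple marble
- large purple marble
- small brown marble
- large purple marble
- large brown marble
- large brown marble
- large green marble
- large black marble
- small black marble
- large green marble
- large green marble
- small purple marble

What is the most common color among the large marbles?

Counts by color (restricted to large marbles): brown 6, black 4, purple 3, green 3.
The maximum is 6, held uniquely by brown.

brown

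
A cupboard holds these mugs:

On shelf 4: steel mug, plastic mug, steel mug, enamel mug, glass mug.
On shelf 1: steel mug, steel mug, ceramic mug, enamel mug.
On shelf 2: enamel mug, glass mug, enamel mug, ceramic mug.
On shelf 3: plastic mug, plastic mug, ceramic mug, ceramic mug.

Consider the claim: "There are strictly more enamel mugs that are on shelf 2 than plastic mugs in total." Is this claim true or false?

|enamel mugs on shelf 2| = 2.
|plastic mugs| = 3.
The claim requires 2 > 3, which does not hold.

False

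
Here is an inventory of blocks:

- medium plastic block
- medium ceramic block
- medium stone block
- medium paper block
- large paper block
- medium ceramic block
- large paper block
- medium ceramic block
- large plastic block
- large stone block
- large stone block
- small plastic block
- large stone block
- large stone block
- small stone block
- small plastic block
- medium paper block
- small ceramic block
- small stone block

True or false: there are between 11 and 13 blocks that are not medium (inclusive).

blocks that are not medium: 12.
The claim requires 11 ≤ 12 ≤ 13, which holds.

True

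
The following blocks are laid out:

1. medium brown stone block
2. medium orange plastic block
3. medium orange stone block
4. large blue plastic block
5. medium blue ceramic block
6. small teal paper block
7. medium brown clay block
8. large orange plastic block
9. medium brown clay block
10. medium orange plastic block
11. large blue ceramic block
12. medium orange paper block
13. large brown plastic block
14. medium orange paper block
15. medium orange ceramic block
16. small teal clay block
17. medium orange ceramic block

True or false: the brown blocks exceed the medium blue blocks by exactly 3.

|brown blocks| = 4.
|medium blue blocks| = 1.
The claim requires 4 − 1 (= 3) to equal 3, which holds.

True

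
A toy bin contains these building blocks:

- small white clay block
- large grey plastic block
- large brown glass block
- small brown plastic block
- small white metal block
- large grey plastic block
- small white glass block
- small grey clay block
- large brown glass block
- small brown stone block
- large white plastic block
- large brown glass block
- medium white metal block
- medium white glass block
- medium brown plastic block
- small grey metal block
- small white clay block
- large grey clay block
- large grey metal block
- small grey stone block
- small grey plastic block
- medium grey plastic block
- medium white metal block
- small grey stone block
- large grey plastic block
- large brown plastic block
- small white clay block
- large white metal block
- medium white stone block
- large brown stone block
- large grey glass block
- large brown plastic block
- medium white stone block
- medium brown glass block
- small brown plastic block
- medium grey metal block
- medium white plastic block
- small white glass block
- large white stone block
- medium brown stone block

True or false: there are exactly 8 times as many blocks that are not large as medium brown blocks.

False

There are 25 blocks that are not large.
There are 3 medium brown blocks.
The claim requires 25 = 8 × 3 = 24, which does not hold.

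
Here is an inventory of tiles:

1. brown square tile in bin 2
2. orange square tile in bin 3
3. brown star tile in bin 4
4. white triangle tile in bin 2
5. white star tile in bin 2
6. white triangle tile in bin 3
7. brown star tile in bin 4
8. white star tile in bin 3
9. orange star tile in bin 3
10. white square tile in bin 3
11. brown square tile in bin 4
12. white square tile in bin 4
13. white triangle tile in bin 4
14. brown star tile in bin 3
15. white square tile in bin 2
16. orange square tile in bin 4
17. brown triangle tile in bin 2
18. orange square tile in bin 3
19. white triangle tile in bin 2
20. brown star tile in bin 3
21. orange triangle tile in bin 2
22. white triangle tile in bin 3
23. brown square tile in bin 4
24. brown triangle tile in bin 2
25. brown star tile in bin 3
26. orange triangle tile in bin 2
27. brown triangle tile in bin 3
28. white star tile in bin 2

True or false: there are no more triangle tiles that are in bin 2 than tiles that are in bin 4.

triangle tiles in bin 2: 6.
tiles in bin 4: 7.
The claim requires 6 ≤ 7, which holds.

True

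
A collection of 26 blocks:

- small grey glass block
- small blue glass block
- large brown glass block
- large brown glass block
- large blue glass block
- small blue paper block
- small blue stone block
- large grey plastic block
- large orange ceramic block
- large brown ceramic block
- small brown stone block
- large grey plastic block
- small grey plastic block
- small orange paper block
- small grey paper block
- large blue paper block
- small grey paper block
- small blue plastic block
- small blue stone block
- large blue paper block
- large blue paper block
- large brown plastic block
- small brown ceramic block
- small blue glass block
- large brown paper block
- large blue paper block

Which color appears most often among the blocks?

Counts by color: blue 11, brown 7, grey 6, orange 2.
The maximum is 11, held uniquely by blue.

blue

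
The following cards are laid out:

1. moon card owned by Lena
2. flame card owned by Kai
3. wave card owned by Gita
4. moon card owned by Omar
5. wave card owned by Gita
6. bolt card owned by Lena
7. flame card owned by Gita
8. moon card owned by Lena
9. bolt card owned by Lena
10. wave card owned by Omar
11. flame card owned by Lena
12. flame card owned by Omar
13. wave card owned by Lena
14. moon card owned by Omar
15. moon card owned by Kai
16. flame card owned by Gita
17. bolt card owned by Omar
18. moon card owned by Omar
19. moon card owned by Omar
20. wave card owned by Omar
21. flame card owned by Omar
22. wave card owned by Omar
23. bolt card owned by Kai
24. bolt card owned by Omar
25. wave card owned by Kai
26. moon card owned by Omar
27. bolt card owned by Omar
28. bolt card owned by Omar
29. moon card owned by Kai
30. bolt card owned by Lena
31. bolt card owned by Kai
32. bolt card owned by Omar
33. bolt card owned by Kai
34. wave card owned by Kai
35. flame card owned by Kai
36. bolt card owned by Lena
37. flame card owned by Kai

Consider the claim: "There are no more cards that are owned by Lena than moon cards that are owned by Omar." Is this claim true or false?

False

cards owned by Lena: 8.
moon cards owned by Omar: 5.
The claim requires 8 ≤ 5, which does not hold.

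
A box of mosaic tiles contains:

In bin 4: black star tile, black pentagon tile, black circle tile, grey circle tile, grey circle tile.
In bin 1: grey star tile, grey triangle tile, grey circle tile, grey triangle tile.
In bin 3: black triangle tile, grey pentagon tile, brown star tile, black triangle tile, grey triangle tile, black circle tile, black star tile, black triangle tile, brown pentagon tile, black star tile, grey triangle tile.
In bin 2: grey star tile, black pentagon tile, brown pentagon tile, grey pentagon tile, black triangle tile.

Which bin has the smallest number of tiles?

Counts by bin: bin 3→11, bin 4→5, bin 2→5, bin 1→4.
The minimum is 4, held uniquely by bin 1.

bin 1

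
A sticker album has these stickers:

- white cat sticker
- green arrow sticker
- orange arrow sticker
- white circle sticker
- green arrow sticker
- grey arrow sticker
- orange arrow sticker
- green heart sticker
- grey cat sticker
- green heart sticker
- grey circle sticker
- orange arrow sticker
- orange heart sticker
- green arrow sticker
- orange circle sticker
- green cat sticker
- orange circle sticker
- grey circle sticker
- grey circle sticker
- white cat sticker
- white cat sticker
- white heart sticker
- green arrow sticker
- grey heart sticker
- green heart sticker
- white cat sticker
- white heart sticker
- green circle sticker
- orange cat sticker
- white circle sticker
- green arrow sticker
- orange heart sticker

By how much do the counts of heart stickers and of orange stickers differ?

0

heart stickers: 8. orange stickers: 8.
|8 − 8| = 8 − 8 = 0.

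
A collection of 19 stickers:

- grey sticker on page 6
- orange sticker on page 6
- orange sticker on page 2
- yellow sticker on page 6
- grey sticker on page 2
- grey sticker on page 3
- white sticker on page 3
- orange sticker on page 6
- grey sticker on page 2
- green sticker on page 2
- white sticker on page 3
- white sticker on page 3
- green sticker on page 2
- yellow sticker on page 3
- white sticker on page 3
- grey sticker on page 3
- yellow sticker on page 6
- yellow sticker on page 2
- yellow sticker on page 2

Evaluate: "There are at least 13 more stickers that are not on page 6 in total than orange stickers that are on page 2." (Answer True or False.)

True

|stickers that are not on page 6| = 14.
|orange stickers on page 2| = 1.
The claim requires 14 − 1 = 13 ≥ 13, which holds.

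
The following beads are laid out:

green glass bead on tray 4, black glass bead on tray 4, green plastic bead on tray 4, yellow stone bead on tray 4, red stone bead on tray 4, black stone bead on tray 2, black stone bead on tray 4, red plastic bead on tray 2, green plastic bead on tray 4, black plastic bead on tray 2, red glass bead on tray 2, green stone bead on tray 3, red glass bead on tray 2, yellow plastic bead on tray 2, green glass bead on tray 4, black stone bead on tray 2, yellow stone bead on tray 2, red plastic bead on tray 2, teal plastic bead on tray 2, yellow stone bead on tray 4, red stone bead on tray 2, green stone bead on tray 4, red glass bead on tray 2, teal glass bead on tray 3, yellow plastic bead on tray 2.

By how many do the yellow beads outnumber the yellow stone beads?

yellow beads: 5.
yellow stone beads: 3.
5 − 3 = 2.

2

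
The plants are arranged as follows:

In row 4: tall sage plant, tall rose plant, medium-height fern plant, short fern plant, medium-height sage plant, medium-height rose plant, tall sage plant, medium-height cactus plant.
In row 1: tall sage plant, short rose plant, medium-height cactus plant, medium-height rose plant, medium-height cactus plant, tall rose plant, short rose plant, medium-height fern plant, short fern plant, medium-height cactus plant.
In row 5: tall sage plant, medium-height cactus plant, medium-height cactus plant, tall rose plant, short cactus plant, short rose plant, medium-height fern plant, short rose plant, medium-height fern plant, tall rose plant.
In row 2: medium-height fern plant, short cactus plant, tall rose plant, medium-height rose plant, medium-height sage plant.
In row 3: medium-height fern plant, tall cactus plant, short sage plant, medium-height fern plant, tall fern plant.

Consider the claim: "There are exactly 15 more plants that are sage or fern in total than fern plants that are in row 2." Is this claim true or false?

plants that are sage or fern: 17.
fern plants in row 2: 1.
The claim requires 17 − 1 (= 16) to equal 15, which does not hold.

False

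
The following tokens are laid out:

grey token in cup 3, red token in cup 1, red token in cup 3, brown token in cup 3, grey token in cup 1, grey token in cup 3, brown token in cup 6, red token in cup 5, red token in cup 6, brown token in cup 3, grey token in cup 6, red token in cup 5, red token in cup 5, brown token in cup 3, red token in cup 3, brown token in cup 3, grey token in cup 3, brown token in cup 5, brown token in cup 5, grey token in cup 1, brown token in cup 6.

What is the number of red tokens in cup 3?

2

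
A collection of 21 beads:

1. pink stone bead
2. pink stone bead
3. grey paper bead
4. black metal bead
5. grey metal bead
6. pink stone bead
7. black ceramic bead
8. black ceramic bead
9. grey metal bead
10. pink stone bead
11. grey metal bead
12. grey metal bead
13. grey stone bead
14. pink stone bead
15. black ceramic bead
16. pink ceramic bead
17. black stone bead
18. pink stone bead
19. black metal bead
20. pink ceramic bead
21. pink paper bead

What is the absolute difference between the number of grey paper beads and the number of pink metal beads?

grey paper beads: 1. pink metal beads: 0.
|1 − 0| = 1 − 0 = 1.

1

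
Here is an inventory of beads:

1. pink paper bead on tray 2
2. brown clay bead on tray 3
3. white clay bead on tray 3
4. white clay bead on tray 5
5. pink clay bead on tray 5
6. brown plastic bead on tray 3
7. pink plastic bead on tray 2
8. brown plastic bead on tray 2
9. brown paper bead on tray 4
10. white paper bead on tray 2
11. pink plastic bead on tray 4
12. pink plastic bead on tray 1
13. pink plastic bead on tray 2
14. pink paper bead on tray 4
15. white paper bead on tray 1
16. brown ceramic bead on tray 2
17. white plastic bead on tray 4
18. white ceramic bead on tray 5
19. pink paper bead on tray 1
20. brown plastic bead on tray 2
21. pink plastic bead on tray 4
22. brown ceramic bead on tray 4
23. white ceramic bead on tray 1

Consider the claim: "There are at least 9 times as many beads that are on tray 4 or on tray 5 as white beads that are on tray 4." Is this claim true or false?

beads on tray 4 or on tray 5: 9.
white beads on tray 4: 1.
The claim requires 9 ≥ 9 × 1 = 9, which holds.

True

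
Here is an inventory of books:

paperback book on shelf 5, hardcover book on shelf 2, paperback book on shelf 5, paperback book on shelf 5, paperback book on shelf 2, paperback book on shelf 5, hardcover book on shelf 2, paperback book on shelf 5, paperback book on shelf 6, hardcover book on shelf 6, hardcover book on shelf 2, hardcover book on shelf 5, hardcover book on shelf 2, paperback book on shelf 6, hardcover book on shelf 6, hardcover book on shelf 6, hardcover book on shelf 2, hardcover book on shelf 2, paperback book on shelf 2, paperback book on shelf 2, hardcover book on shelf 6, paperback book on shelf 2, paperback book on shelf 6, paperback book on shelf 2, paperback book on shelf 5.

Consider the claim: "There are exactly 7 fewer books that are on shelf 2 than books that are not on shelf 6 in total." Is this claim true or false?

books on shelf 2: 11.
books that are not on shelf 6: 18.
The claim requires 18 − 11 (= 7) to equal 7, which holds.

True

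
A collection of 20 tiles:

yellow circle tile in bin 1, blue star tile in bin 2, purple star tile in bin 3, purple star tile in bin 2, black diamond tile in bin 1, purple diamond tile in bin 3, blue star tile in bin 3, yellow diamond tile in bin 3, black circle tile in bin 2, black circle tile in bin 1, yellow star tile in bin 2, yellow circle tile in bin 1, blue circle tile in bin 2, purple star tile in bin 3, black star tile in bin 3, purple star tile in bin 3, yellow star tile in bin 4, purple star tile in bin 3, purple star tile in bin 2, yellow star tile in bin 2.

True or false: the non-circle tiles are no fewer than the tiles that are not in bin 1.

There are 15 non-circle tiles.
There are 16 tiles that are not in bin 1.
The claim requires 15 ≥ 16, which does not hold.

False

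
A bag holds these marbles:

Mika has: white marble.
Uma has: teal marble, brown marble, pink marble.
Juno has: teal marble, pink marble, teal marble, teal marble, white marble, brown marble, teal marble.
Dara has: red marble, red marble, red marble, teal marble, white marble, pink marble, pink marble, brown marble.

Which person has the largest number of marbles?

Counts by owner: Dara→8, Juno→7, Uma→3, Mika→1.
The maximum is 8, held uniquely by Dara.

Dara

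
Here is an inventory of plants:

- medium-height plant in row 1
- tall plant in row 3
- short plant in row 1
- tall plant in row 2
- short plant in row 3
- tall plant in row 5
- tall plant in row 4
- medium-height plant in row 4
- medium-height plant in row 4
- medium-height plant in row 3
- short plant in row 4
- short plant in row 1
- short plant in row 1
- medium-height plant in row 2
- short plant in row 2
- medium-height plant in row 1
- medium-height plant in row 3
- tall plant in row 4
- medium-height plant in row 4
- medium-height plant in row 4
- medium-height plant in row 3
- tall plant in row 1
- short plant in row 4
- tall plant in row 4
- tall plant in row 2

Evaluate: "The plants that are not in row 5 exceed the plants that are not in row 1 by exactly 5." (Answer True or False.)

True

|plants that are not in row 5| = 24.
|plants that are not in row 1| = 19.
The claim requires 24 − 19 (= 5) to equal 5, which holds.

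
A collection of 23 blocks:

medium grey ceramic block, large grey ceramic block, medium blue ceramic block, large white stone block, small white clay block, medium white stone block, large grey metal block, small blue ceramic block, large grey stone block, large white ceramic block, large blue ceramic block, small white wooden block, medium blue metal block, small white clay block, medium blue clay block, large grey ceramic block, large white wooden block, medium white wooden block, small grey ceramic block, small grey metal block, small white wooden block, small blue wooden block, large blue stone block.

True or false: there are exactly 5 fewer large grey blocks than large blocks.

True

There are 4 large grey blocks.
There are 9 large blocks.
The claim requires 9 − 4 (= 5) to equal 5, which holds.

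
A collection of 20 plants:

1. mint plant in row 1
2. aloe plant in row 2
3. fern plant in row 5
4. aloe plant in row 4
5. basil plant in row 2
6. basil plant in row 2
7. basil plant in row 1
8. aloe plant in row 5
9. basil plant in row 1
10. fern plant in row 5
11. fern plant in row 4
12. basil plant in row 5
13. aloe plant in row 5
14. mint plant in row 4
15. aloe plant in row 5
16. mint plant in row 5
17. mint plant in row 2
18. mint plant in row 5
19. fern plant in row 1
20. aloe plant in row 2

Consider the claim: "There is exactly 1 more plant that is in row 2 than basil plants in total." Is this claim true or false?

There are 5 plants in row 2.
There are 5 basil plants.
The claim requires 5 − 5 (= 0) to equal 1, which does not hold.

False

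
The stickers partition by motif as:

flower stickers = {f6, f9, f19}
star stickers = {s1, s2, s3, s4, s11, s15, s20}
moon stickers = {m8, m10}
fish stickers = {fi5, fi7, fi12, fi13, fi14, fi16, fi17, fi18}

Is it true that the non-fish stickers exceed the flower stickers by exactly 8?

|non-fish stickers| = 12.
|flower stickers| = 3.
The claim requires 12 − 3 (= 9) to equal 8, which does not hold.

False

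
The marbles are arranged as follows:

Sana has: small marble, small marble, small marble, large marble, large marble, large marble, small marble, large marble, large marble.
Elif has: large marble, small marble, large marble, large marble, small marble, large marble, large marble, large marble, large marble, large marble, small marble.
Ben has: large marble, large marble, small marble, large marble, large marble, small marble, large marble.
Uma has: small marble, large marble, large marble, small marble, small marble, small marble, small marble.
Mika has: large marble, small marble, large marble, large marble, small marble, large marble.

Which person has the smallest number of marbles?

Counts by owner: Elif→11, Sana→9, Ben→7, Uma→7, Mika→6.
The minimum is 6, held uniquely by Mika.

Mika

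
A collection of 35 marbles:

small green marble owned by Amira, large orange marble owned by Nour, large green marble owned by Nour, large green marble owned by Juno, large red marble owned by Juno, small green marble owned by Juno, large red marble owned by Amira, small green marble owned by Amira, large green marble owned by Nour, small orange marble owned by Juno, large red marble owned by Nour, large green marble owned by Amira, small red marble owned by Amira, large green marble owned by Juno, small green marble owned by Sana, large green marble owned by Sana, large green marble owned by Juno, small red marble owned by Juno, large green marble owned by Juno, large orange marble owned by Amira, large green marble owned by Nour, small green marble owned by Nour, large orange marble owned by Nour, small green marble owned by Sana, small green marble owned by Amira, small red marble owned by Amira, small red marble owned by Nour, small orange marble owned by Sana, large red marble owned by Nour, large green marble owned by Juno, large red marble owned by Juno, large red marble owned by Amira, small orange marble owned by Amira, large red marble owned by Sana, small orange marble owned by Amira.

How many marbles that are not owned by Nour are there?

Total marbles: 35; with the excluded value: 9; remaining 35 − 9 = 26.

26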